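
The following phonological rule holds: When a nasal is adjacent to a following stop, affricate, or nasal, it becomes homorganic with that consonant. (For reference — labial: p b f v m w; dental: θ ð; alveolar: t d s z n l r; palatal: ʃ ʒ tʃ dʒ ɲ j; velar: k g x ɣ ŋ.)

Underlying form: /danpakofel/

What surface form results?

/n/ before /p/ (labial) → [m]

[dampakofel]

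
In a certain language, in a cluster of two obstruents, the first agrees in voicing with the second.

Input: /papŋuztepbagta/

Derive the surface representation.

/z/ before /t/ (voiceless) → [s]
/p/ before /b/ (voiced) → [b]
/g/ before /t/ (voiceless) → [k]

[papŋustebbakta]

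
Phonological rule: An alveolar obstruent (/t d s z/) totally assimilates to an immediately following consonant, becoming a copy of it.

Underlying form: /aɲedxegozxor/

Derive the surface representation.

/d/ before /x/ → [x] (total assimilation)
/z/ before /x/ → [x] (total assimilation)

[aɲexxegoxxor]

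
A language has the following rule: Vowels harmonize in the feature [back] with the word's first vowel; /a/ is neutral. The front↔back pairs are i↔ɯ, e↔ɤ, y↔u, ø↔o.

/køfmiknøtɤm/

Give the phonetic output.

[køfmiknøtem]

/ɤ/ harmonizes with /ø/ ([-back]) → [e]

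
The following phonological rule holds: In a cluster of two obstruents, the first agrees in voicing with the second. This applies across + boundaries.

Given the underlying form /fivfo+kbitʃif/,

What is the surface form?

/v/ before /f/ (voiceless) → [f]
/k/ before /b/ (voiced) → [g]

[fiffo+gbitʃif]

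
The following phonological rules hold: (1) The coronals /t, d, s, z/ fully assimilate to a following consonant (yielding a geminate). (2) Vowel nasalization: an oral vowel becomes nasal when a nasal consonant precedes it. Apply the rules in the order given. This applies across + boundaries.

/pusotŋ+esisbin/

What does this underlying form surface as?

Rule 1: /t/ before /ŋ/ → [ŋ] (total assimilation)
Rule 1: /s/ before /b/ → [b] (total assimilation)
After rule 1: pusoŋŋ+esibbin
Rule 2: /e/ after nasal /ŋ/ → [ẽ]

[pusoŋŋ+ẽsibbin]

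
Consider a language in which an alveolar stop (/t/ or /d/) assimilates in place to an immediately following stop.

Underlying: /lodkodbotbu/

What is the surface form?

[logkobbopbu]

/d/ before /k/ (velar) → [g]
/d/ before /b/ (labial) → [b]
/t/ before /b/ (labial) → [p]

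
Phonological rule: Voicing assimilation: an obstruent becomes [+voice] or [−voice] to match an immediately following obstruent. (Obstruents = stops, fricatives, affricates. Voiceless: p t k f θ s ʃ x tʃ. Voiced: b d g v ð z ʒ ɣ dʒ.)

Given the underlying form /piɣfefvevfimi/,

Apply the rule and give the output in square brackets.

/ɣ/ before /f/ (voiceless) → [x]
/f/ before /v/ (voiced) → [v]
/v/ before /f/ (voiceless) → [f]

[pixfevveffimi]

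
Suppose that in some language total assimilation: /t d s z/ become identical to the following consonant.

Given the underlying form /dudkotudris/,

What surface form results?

[dukkoturris]

/d/ before /k/ → [k] (total assimilation)
/d/ before /r/ → [r] (total assimilation)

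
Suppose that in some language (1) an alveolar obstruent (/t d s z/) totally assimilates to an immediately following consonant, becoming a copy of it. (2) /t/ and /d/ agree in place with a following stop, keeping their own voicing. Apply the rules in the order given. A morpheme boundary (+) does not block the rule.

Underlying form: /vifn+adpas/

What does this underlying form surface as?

Rule 1: /d/ before /p/ → [p] (total assimilation)
After rule 1: vifn+appas
Rule 2: no segment meets the rule's conditions; no change.

[vifn+appas]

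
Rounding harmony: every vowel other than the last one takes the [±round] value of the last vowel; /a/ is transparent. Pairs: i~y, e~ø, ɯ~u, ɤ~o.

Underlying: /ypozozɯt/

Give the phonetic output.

[ipɤzɤzɯt]

/y/ harmonizes with /ɯ/ ([-round]) → [i]
/o/ harmonizes with /ɯ/ ([-round]) → [ɤ]
/o/ harmonizes with /ɯ/ ([-round]) → [ɤ]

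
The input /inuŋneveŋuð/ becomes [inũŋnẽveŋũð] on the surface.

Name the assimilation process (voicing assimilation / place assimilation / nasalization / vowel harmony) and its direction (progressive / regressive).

nasalization, progressive

/u/→[ũ] /e/→[ẽ] /u/→[ũ].
Each target copies a feature from the preceding segment, so the direction is progressive.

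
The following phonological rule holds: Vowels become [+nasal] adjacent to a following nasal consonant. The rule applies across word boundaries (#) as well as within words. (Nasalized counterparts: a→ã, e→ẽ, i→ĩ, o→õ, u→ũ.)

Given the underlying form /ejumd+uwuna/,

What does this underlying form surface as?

[ejũmd+uwũna]

/u/ before nasal /m/ → [ũ]
/u/ before nasal /n/ → [ũ]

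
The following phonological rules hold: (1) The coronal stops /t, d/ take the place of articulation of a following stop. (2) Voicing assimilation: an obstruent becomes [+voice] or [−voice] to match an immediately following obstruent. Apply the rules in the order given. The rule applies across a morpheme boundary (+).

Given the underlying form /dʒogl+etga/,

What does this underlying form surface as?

Rule 1: /t/ before /g/ (velar) → [k]
After rule 1: dʒogl+ekga
Rule 2: /k/ before /g/ (voiced) → [g]

[dʒogl+egga]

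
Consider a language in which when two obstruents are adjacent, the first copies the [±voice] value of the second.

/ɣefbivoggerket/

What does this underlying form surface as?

[ɣevbivoggerket]

/f/ before /b/ (voiced) → [v]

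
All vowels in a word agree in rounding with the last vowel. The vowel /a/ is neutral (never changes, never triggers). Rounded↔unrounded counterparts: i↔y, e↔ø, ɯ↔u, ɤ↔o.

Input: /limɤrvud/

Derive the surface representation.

/i/ harmonizes with /u/ ([+round]) → [y]
/ɤ/ harmonizes with /u/ ([+round]) → [o]

[lymorvud]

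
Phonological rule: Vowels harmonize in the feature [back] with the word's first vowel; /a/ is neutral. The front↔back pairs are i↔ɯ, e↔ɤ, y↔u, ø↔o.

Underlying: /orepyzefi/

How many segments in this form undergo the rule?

4

/e/ harmonizes with /o/ ([+back]) → [ɤ]
/y/ harmonizes with /o/ ([+back]) → [u]
/e/ harmonizes with /o/ ([+back]) → [ɤ]
/i/ harmonizes with /o/ ([+back]) → [ɯ]
4 segments change.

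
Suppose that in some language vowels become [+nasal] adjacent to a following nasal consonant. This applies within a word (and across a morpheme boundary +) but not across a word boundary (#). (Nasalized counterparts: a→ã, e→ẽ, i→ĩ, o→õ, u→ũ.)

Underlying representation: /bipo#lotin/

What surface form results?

[bipo#lotĩn]

/i/ before nasal /n/ → [ĩ]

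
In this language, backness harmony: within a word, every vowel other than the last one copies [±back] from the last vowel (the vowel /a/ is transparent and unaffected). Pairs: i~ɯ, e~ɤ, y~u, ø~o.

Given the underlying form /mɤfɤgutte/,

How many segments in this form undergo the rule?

/ɤ/ harmonizes with /e/ ([-back]) → [e]
/ɤ/ harmonizes with /e/ ([-back]) → [e]
/u/ harmonizes with /e/ ([-back]) → [y]
3 segments change.

3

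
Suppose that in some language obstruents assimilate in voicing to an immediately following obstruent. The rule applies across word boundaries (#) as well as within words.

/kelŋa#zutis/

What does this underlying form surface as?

no segment meets the rule's conditions; no change.

[kelŋa#zutis]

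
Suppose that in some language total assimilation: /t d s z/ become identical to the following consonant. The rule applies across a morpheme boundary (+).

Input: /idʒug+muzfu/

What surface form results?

[idʒug+muffu]

/z/ before /f/ → [f] (total assimilation)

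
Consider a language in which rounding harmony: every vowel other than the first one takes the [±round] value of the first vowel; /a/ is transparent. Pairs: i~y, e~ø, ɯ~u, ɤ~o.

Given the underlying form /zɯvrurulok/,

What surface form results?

/u/ harmonizes with /ɯ/ ([-round]) → [ɯ]
/u/ harmonizes with /ɯ/ ([-round]) → [ɯ]
/o/ harmonizes with /ɯ/ ([-round]) → [ɤ]

[zɯvrɯrɯlɤk]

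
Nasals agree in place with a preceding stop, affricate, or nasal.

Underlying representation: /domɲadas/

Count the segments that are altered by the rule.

/ɲ/ after /m/ (labial) → [m]
1 segment changes.

1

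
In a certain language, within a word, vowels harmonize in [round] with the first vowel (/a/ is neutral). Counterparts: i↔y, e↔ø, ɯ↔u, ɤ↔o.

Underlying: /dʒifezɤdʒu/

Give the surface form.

/u/ harmonizes with /i/ ([-round]) → [ɯ]

[dʒifezɤdʒɯ]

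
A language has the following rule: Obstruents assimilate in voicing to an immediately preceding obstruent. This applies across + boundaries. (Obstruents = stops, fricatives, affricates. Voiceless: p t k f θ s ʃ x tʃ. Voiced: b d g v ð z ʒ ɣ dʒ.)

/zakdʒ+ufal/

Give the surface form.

/dʒ/ after /k/ (voiceless) → [tʃ]

[zaktʃ+ufal]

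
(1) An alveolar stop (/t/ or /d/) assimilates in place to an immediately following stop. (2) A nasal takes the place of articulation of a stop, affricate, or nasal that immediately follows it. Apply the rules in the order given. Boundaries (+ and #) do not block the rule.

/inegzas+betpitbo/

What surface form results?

[inegzas+beppipbo]

Rule 1: /t/ before /p/ (labial) → [p]
Rule 1: /t/ before /b/ (labial) → [p]
After rule 1: inegzas+beppipbo
Rule 2: no segment meets the rule's conditions; no change.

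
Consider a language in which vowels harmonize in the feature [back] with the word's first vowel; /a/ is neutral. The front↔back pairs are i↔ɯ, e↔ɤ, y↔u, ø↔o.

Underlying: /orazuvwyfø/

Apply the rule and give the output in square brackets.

[orazuvwufo]

/y/ harmonizes with /o/ ([+back]) → [u]
/ø/ harmonizes with /o/ ([+back]) → [o]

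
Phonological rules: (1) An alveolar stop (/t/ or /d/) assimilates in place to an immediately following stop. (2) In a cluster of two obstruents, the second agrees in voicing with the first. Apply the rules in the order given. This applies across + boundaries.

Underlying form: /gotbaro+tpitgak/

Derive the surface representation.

Rule 1: /t/ before /b/ (labial) → [p]
Rule 1: /t/ before /p/ (labial) → [p]
Rule 1: /t/ before /g/ (velar) → [k]
After rule 1: gopbaro+ppikgak
Rule 2: /b/ after /p/ (voiceless) → [p]
Rule 2: /g/ after /k/ (voiceless) → [k]

[gopparo+ppikkak]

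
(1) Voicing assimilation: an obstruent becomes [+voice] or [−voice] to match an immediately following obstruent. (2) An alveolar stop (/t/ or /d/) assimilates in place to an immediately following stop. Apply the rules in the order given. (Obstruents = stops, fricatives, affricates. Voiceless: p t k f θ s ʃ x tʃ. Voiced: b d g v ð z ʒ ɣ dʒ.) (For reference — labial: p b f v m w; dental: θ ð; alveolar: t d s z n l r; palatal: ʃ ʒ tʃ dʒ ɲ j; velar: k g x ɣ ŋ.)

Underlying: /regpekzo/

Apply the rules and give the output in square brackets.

Rule 1: /g/ before /p/ (voiceless) → [k]
Rule 1: /k/ before /z/ (voiced) → [g]
After rule 1: rekpegzo
Rule 2: no segment meets the rule's conditions; no change.

[rekpegzo]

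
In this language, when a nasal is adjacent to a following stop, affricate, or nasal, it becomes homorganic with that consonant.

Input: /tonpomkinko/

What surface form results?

[tompoŋkiŋko]

/n/ before /p/ (labial) → [m]
/m/ before /k/ (velar) → [ŋ]
/n/ before /k/ (velar) → [ŋ]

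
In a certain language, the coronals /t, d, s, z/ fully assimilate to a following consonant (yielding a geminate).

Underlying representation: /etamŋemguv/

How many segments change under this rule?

No segment meets the rule's conditions.

0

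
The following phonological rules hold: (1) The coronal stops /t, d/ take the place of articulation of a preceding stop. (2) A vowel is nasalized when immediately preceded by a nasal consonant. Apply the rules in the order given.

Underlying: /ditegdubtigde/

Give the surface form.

[diteggubpigge]

Rule 1: /d/ after /g/ (velar) → [g]
Rule 1: /t/ after /b/ (labial) → [p]
Rule 1: /d/ after /g/ (velar) → [g]
After rule 1: diteggubpigge
Rule 2: no segment meets the rule's conditions; no change.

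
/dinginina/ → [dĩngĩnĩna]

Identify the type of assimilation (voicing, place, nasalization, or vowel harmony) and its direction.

nasalization, regressive

/i/→[ĩ] /i/→[ĩ] /i/→[ĩ].
Each target copies a feature from the following segment, so the direction is regressive.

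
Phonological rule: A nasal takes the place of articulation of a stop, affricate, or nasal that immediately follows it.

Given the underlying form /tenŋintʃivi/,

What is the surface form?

[teŋŋiɲtʃivi]

/n/ before /ŋ/ (velar) → [ŋ]
/n/ before /tʃ/ (palatal) → [ɲ]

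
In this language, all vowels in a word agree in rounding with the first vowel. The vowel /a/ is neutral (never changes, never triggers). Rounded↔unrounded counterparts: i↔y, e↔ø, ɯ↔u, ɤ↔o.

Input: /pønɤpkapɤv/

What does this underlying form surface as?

/ɤ/ harmonizes with /ø/ ([+round]) → [o]
/ɤ/ harmonizes with /ø/ ([+round]) → [o]

[pønopkapov]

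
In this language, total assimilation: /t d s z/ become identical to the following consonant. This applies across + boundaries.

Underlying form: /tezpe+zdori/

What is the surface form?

[teppe+ddori]

/z/ before /p/ → [p] (total assimilation)
/z/ before /d/ → [d] (total assimilation)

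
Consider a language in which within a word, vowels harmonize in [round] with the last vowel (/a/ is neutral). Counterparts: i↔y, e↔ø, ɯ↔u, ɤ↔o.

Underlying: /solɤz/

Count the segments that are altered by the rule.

/o/ harmonizes with /ɤ/ ([-round]) → [ɤ]
1 segment changes.

1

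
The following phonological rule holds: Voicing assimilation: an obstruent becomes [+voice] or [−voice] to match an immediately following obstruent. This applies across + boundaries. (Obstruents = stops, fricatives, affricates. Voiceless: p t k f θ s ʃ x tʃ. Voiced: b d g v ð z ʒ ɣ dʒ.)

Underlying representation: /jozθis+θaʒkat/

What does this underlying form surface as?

/z/ before /θ/ (voiceless) → [s]
/ʒ/ before /k/ (voiceless) → [ʃ]

[josθis+θaʃkat]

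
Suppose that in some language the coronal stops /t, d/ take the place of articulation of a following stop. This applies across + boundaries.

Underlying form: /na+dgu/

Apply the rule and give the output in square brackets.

[na+ggu]

/d/ before /g/ (velar) → [g]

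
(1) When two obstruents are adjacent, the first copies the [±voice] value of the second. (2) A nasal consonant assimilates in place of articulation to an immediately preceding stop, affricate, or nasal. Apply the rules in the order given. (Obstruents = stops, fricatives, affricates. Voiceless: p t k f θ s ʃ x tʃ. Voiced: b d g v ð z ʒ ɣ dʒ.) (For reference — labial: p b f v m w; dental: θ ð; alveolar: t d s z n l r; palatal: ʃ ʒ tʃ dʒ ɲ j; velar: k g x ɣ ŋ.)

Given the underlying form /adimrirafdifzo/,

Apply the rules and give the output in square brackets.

Rule 1: /f/ before /d/ (voiced) → [v]
Rule 1: /f/ before /z/ (voiced) → [v]
After rule 1: adimriravdivzo
Rule 2: no segment meets the rule's conditions; no change.

[adimriravdivzo]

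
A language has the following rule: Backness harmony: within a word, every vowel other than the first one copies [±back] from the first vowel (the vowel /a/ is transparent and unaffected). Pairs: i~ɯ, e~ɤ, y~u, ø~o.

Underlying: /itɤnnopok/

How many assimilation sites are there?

/ɤ/ harmonizes with /i/ ([-back]) → [e]
/o/ harmonizes with /i/ ([-back]) → [ø]
/o/ harmonizes with /i/ ([-back]) → [ø]
3 segments change.

3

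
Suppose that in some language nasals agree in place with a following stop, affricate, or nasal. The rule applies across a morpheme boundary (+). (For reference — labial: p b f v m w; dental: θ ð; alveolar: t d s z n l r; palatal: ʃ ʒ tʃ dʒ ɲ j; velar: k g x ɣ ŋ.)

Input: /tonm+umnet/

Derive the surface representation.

/n/ before /m/ (labial) → [m]
/m/ before /n/ (alveolar) → [n]

[tomm+unnet]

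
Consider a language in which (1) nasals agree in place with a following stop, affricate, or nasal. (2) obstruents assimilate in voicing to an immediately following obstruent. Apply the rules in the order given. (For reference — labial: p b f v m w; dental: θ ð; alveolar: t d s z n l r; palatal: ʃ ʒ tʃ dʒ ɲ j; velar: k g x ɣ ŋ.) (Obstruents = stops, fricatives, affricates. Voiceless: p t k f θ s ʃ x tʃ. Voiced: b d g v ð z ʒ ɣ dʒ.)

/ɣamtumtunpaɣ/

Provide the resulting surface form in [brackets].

[ɣantuntumpaɣ]

Rule 1: /m/ before /t/ (alveolar) → [n]
Rule 1: /m/ before /t/ (alveolar) → [n]
Rule 1: /n/ before /p/ (labial) → [m]
After rule 1: ɣantuntumpaɣ
Rule 2: no segment meets the rule's conditions; no change.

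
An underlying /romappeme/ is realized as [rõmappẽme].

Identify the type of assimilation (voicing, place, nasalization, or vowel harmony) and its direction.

nasalization, regressive

/o/→[õ] /e/→[ẽ].
Each target copies a feature from the following segment, so the direction is regressive.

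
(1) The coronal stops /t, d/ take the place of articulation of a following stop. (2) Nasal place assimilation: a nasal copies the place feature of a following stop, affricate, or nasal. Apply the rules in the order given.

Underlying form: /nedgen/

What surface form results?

[neggen]

Rule 1: /d/ before /g/ (velar) → [g]
After rule 1: neggen
Rule 2: no segment meets the rule's conditions; no change.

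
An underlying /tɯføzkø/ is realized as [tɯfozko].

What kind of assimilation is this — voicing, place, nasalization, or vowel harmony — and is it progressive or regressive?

/ø/→[o] /ø/→[o].
Vowels agree with the first vowel, so the harmony is progressive.

vowel harmony, progressive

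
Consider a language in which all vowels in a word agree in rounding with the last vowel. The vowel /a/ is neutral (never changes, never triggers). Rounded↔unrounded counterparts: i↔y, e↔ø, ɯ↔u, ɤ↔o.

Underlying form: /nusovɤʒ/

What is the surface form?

/u/ harmonizes with /ɤ/ ([-round]) → [ɯ]
/o/ harmonizes with /ɤ/ ([-round]) → [ɤ]

[nɯsɤvɤʒ]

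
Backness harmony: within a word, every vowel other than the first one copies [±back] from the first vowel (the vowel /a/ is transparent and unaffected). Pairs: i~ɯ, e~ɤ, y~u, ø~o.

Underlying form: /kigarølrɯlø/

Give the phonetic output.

[kigarølrilø]

/ɯ/ harmonizes with /i/ ([-back]) → [i]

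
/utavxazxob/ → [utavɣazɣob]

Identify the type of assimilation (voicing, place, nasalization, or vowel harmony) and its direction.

/x/→[ɣ] /x/→[ɣ].
Each target copies a feature from the preceding segment, so the direction is progressive.

voicing assimilation, progressive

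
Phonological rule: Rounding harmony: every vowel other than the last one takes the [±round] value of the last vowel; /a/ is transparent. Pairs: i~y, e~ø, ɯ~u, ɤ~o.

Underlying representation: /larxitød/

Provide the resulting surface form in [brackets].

[larxytød]

/i/ harmonizes with /ø/ ([+round]) → [y]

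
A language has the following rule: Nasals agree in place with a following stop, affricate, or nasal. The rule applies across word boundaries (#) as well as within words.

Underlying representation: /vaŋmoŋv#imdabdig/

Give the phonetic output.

[vammoŋv#indabdig]

/ŋ/ before /m/ (labial) → [m]
/m/ before /d/ (alveolar) → [n]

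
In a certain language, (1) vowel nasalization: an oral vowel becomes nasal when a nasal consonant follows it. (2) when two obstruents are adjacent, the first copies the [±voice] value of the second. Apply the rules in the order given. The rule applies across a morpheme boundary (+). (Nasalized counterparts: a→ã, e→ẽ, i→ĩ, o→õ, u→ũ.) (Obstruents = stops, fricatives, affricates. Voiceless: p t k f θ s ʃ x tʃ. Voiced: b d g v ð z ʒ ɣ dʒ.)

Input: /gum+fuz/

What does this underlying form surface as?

Rule 1: /u/ before nasal /m/ → [ũ]
After rule 1: gũm+fuz
Rule 2: no segment meets the rule's conditions; no change.

[gũm+fuz]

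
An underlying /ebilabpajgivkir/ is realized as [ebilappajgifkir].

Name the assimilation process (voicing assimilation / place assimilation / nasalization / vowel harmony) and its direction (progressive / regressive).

voicing assimilation, regressive

/b/→[p] /v/→[f].
Each target copies a feature from the following segment, so the direction is regressive.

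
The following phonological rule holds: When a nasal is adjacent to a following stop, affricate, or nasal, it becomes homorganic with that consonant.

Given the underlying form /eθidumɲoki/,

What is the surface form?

/m/ before /ɲ/ (palatal) → [ɲ]

[eθiduɲɲoki]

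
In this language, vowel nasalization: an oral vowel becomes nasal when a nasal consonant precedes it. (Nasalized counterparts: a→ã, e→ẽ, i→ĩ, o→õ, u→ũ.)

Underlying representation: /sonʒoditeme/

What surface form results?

/e/ after nasal /m/ → [ẽ]

[sonʒoditemẽ]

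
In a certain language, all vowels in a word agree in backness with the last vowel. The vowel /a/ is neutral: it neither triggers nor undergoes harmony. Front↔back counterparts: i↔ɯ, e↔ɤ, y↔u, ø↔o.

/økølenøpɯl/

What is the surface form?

[okolɤnopɯl]

/ø/ harmonizes with /ɯ/ ([+back]) → [o]
/ø/ harmonizes with /ɯ/ ([+back]) → [o]
/e/ harmonizes with /ɯ/ ([+back]) → [ɤ]
/ø/ harmonizes with /ɯ/ ([+back]) → [o]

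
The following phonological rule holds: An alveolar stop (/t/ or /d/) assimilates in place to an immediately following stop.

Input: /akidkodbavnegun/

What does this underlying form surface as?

/d/ before /k/ (velar) → [g]
/d/ before /b/ (labial) → [b]

[akigkobbavnegun]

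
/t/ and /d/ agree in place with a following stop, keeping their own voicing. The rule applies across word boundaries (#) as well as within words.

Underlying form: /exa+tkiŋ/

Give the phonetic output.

[exa+kkiŋ]

/t/ before /k/ (velar) → [k]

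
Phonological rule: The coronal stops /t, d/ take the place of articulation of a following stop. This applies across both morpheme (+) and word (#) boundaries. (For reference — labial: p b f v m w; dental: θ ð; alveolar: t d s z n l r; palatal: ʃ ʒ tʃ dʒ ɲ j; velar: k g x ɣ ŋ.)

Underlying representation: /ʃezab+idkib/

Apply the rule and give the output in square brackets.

/d/ before /k/ (velar) → [g]

[ʃezab+igkib]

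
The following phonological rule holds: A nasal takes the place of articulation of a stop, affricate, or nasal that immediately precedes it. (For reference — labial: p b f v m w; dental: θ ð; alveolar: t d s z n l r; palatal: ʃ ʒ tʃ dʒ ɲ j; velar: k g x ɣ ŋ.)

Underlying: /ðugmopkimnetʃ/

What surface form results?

/m/ after /g/ (velar) → [ŋ]
/n/ after /m/ (labial) → [m]

[ðugŋopkimmetʃ]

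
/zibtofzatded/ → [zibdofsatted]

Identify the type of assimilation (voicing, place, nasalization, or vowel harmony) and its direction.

voicing assimilation, progressive

/t/→[d] /z/→[s] /d/→[t].
Each target copies a feature from the preceding segment, so the direction is progressive.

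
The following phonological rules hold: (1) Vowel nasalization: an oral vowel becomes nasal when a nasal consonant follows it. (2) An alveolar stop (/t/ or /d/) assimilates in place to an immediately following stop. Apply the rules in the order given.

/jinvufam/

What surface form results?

Rule 1: /i/ before nasal /n/ → [ĩ]
Rule 1: /a/ before nasal /m/ → [ã]
After rule 1: jĩnvufãm
Rule 2: no segment meets the rule's conditions; no change.

[jĩnvufãm]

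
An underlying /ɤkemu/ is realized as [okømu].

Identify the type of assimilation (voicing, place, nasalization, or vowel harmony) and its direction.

vowel harmony, regressive

/ɤ/→[o] /e/→[ø].
Vowels agree with the last vowel, so the harmony is regressive.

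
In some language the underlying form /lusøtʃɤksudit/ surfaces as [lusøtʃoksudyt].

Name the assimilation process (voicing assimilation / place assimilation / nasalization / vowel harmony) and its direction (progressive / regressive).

/ɤ/→[o] /i/→[y].
Vowels agree with the first vowel, so the harmony is progressive.

vowel harmony, progressive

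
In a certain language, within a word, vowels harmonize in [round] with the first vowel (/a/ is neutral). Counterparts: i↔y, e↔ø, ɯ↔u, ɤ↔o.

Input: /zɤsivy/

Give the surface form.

[zɤsivi]

/y/ harmonizes with /ɤ/ ([-round]) → [i]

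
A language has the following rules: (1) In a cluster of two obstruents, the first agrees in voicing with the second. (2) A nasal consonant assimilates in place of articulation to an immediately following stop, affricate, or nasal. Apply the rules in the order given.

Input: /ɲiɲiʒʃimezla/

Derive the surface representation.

[ɲiɲiʃʃimezla]

Rule 1: /ʒ/ before /ʃ/ (voiceless) → [ʃ]
After rule 1: ɲiɲiʃʃimezla
Rule 2: no segment meets the rule's conditions; no change.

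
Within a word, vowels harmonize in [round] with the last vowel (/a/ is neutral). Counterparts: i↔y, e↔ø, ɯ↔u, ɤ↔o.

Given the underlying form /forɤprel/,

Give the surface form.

/o/ harmonizes with /e/ ([-round]) → [ɤ]

[fɤrɤprel]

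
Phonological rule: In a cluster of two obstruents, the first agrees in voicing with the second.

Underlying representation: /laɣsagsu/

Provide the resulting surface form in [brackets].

/ɣ/ before /s/ (voiceless) → [x]
/g/ before /s/ (voiceless) → [k]

[laxsaksu]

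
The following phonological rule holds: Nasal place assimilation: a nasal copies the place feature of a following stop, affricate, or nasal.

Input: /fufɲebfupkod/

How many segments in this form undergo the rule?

0

No segment meets the rule's conditions.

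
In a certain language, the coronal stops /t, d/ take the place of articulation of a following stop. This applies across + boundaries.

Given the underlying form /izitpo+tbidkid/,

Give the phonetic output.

/t/ before /p/ (labial) → [p]
/t/ before /b/ (labial) → [p]
/d/ before /k/ (velar) → [g]

[izippo+pbigkid]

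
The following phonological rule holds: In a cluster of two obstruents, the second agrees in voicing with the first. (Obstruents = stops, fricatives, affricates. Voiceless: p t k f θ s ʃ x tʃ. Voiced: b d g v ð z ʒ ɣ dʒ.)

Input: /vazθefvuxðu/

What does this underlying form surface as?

/θ/ after /z/ (voiced) → [ð]
/v/ after /f/ (voiceless) → [f]
/ð/ after /x/ (voiceless) → [θ]

[vazðeffuxθu]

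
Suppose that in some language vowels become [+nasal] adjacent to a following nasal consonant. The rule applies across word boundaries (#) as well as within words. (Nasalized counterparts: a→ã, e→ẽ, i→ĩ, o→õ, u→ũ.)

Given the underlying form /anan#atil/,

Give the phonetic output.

[ãnãn#atil]

/a/ before nasal /n/ → [ã]
/a/ before nasal /n/ → [ã]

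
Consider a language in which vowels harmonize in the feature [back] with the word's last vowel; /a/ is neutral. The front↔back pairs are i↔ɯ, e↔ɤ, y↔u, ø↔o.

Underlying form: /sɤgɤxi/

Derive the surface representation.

[segexi]

/ɤ/ harmonizes with /i/ ([-back]) → [e]
/ɤ/ harmonizes with /i/ ([-back]) → [e]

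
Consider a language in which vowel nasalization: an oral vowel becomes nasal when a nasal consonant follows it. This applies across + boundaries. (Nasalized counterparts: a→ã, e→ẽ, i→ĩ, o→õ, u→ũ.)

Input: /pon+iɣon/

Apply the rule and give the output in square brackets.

[põn+iɣõn]

/o/ before nasal /n/ → [õ]
/o/ before nasal /n/ → [õ]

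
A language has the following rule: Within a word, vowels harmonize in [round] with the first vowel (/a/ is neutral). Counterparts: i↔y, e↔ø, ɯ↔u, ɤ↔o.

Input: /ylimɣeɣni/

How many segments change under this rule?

/i/ harmonizes with /y/ ([+round]) → [y]
/e/ harmonizes with /y/ ([+round]) → [ø]
/i/ harmonizes with /y/ ([+round]) → [y]
3 segments change.

3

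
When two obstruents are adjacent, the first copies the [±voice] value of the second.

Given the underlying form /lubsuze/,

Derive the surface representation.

[lupsuze]

/b/ before /s/ (voiceless) → [p]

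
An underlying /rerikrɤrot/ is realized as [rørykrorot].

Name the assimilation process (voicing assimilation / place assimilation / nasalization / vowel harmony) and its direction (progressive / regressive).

/e/→[ø] /i/→[y] /ɤ/→[o].
Vowels agree with the last vowel, so the harmony is regressive.

vowel harmony, regressive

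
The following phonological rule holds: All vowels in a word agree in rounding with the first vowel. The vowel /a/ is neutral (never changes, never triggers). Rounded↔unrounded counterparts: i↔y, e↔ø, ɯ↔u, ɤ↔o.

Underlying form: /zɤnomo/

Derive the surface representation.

/o/ harmonizes with /ɤ/ ([-round]) → [ɤ]
/o/ harmonizes with /ɤ/ ([-round]) → [ɤ]

[zɤnɤmɤ]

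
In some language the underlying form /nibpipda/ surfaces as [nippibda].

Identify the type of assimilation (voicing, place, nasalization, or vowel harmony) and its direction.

voicing assimilation, regressive

/b/→[p] /p/→[b].
Each target copies a feature from the following segment, so the direction is regressive.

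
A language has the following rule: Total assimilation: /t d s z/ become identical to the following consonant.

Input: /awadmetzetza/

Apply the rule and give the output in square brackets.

/d/ before /m/ → [m] (total assimilation)
/t/ before /z/ → [z] (total assimilation)
/t/ before /z/ → [z] (total assimilation)

[awammezzezza]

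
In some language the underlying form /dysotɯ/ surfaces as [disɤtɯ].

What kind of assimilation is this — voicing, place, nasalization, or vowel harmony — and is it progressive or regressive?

/y/→[i] /o/→[ɤ].
Vowels agree with the last vowel, so the harmony is regressive.

vowel harmony, regressive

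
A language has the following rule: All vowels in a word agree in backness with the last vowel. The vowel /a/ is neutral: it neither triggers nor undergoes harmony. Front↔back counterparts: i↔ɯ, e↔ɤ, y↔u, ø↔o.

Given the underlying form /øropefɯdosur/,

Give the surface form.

/ø/ harmonizes with /u/ ([+back]) → [o]
/e/ harmonizes with /u/ ([+back]) → [ɤ]

[oropɤfɯdosur]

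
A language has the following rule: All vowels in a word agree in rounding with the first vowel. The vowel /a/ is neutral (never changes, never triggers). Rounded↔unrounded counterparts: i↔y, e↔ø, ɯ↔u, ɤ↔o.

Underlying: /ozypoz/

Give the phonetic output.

no segment meets the rule's conditions; no change.

[ozypoz]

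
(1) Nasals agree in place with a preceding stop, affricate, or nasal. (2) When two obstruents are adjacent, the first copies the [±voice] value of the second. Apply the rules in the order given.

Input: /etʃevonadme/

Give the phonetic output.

Rule 1: /m/ after /d/ (alveolar) → [n]
After rule 1: etʃevonadne
Rule 2: no segment meets the rule's conditions; no change.

[etʃevonadne]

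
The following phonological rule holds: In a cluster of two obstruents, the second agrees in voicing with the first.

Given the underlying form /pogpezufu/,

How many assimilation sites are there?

1

/p/ after /g/ (voiced) → [b]
1 segment changes.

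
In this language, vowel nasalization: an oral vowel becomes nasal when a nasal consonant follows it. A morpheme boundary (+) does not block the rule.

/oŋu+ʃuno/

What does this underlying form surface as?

/o/ before nasal /ŋ/ → [õ]
/u/ before nasal /n/ → [ũ]

[õŋu+ʃũno]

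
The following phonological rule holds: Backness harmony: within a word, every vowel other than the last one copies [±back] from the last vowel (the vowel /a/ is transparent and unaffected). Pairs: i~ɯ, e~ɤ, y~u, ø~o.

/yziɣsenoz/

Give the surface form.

[uzɯɣsɤnoz]

/y/ harmonizes with /o/ ([+back]) → [u]
/i/ harmonizes with /o/ ([+back]) → [ɯ]
/e/ harmonizes with /o/ ([+back]) → [ɤ]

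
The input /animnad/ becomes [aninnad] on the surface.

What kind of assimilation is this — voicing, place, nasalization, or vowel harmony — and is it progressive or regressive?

/m/→[n].
Each target copies a feature from the following segment, so the direction is regressive.

place assimilation, regressive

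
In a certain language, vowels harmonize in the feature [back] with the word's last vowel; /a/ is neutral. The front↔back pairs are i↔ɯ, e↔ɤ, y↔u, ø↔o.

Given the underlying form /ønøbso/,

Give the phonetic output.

/ø/ harmonizes with /o/ ([+back]) → [o]
/ø/ harmonizes with /o/ ([+back]) → [o]

[onobso]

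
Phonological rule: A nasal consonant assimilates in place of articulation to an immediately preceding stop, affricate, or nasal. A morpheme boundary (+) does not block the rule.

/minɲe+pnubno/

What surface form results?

[minne+pmubmo]

/ɲ/ after /n/ (alveolar) → [n]
/n/ after /p/ (labial) → [m]
/n/ after /b/ (labial) → [m]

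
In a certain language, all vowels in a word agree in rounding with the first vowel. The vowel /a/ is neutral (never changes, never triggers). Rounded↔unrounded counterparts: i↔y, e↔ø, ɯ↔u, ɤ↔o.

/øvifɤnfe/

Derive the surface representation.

[øvyfonfø]

/i/ harmonizes with /ø/ ([+round]) → [y]
/ɤ/ harmonizes with /ø/ ([+round]) → [o]
/e/ harmonizes with /ø/ ([+round]) → [ø]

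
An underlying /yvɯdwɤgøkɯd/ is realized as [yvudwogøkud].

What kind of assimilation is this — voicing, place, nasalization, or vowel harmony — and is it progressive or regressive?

/ɯ/→[u] /ɤ/→[o] /ɯ/→[u].
Vowels agree with the first vowel, so the harmony is progressive.

vowel harmony, progressive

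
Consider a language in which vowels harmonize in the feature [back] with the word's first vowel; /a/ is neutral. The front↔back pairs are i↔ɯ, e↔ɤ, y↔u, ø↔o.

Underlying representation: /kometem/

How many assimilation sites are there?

/e/ harmonizes with /o/ ([+back]) → [ɤ]
/e/ harmonizes with /o/ ([+back]) → [ɤ]
2 segments change.

2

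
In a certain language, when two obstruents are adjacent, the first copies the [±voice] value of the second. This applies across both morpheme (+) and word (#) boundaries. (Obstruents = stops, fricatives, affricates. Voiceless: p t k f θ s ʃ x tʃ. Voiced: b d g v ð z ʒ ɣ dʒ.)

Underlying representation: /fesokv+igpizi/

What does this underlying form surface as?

/k/ before /v/ (voiced) → [g]
/g/ before /p/ (voiceless) → [k]

[fesogv+ikpizi]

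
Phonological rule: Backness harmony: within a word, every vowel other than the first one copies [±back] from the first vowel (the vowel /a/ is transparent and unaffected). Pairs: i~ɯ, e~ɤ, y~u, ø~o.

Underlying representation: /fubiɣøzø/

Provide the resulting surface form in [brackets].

[fubɯɣozo]

/i/ harmonizes with /u/ ([+back]) → [ɯ]
/ø/ harmonizes with /u/ ([+back]) → [o]
/ø/ harmonizes with /u/ ([+back]) → [o]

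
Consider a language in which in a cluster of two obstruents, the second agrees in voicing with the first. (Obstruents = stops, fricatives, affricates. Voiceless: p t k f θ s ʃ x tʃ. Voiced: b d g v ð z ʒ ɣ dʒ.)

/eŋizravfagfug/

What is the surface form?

[eŋizravvagvug]

/f/ after /v/ (voiced) → [v]
/f/ after /g/ (voiced) → [v]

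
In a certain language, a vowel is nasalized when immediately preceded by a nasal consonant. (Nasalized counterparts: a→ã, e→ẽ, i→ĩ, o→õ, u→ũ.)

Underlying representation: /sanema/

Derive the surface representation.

[sanẽmã]

/e/ after nasal /n/ → [ẽ]
/a/ after nasal /m/ → [ã]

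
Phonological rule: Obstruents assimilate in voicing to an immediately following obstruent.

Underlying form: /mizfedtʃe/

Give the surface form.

/z/ before /f/ (voiceless) → [s]
/d/ before /tʃ/ (voiceless) → [t]

[misfettʃe]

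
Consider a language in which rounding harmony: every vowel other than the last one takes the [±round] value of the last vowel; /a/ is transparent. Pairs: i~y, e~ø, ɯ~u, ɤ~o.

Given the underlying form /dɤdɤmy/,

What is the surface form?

[dodomy]

/ɤ/ harmonizes with /y/ ([+round]) → [o]
/ɤ/ harmonizes with /y/ ([+round]) → [o]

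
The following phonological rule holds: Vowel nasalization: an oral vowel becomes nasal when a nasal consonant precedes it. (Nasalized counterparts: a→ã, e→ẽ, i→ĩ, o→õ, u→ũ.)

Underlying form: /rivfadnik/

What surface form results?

/i/ after nasal /n/ → [ĩ]

[rivfadnĩk]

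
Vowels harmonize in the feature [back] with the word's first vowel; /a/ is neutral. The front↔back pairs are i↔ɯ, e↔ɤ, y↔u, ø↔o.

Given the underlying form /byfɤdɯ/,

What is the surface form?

/ɤ/ harmonizes with /y/ ([-back]) → [e]
/ɯ/ harmonizes with /y/ ([-back]) → [i]

[byfedi]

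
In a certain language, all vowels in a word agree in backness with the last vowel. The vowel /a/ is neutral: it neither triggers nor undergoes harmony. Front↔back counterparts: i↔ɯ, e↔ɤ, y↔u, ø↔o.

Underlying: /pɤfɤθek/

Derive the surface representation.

/ɤ/ harmonizes with /e/ ([-back]) → [e]
/ɤ/ harmonizes with /e/ ([-back]) → [e]

[pefeθek]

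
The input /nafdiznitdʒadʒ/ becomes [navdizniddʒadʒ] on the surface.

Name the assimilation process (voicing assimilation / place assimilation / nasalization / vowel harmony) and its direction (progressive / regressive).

voicing assimilation, regressive

/f/→[v] /t/→[d].
Each target copies a feature from the following segment, so the direction is regressive.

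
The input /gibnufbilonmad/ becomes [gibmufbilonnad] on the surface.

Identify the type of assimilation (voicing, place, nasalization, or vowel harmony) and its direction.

place assimilation, progressive

/n/→[m] /m/→[n].
Each target copies a feature from the preceding segment, so the direction is progressive.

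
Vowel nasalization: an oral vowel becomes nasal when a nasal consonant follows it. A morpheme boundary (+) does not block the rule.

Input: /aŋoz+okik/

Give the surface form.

[ãŋoz+okik]

/a/ before nasal /ŋ/ → [ã]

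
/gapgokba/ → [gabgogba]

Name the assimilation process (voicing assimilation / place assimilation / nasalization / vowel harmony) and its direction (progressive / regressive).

voicing assimilation, regressive

/p/→[b] /k/→[g].
Each target copies a feature from the following segment, so the direction is regressive.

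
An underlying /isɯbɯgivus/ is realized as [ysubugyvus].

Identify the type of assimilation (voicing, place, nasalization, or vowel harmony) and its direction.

vowel harmony, regressive

/i/→[y] /ɯ/→[u] /ɯ/→[u] /i/→[y].
Vowels agree with the last vowel, so the harmony is regressive.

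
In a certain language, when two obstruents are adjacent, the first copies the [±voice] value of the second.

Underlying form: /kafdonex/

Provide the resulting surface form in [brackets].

/f/ before /d/ (voiced) → [v]

[kavdonex]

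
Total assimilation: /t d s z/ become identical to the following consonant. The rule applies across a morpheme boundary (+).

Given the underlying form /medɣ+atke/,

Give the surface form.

/d/ before /ɣ/ → [ɣ] (total assimilation)
/t/ before /k/ → [k] (total assimilation)

[meɣɣ+akke]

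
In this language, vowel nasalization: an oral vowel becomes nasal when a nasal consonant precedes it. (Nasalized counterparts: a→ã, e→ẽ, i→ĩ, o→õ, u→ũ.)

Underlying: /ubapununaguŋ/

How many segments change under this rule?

/u/ after nasal /n/ → [ũ]
/a/ after nasal /n/ → [ã]
2 segments change.

2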